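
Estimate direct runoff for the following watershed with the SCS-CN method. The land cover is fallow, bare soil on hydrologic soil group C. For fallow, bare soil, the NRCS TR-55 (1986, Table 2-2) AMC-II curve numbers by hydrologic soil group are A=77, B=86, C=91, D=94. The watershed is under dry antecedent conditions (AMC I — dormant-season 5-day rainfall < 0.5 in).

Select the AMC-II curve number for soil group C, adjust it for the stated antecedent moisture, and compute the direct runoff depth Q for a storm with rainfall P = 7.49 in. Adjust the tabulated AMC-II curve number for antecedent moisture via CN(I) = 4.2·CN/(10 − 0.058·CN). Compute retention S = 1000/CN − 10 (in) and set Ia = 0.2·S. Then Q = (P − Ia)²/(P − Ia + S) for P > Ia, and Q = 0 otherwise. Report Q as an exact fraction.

NRCS table: fallow, bare soil, soil group C → CN(II) = 91
Dry (AMC I): CN(I) = 4.2·91/(10 − 0.058·91) = (1911/5)/(2361/500) = 63700/787 ≈ 80.940
S = 1000/(63700/787) − 10 = 1500/637 in ≈ 2.355 in
Initial abstraction Ia = S/5 = (1500/637)/5 = 300/637 ≈ 0.471 in
P − Ia = 7.490 − 0.471 = 447113/63700 ≈ 7.019 in (> 0, runoff occurs)
Runoff Q = (P−Ia)²/(P−Ia+S) = (7.019)²/(7.019+2.355) = 199910034769/38036098100 ≈ 5.256 in

Q = 199910034769/38036098100 in ≈ 5.256 in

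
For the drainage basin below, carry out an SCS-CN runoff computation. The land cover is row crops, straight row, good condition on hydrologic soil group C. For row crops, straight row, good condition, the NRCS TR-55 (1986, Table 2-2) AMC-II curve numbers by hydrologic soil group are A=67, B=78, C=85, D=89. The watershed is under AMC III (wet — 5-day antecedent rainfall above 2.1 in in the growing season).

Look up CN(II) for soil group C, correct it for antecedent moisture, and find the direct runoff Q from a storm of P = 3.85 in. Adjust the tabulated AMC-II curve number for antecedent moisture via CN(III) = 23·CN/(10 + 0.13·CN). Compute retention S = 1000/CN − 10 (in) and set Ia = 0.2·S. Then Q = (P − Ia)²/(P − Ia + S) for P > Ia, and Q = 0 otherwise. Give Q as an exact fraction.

Q = 835614649/272972740 in ≈ 3.061 in

NRCS table: row crops, straight row, good condition, soil group C → CN(II) = 85
Wet (AMC III): CN(III) = 23·85/(10 + 0.13·85) = 1955/(421/20) = 39100/421 ≈ 92.874
Retention S: 1000/CN − 10 with CN=92.874 → S = 300/391 ≈ 0.767 in
Initial abstraction Ia = S/5 = (300/391)/5 = 60/391 ≈ 0.153 in
Excess rainfall: 3.850 − 0.153 = 3.697 in; P > Ia so Q > 0
Q: (28907/7820)² ÷ (34907/7820) = 835614649/272972740 in (≈ 3.061 in)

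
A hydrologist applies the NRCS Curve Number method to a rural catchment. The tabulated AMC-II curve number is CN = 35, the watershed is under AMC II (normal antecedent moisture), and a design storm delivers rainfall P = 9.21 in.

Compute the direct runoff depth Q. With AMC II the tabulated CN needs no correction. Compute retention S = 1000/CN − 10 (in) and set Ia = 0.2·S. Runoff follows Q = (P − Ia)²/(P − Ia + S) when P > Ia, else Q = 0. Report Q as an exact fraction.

CN(II) = 35; AMC II needs no correction.
Retention S: 1000/CN − 10 with CN=35.000 → S = 130/7 ≈ 18.571 in
Ia = 0.2·(130/7) = 26/7 in ≈ 3.714 in
Excess rainfall: 9.210 − 3.714 = 5.496 in; P > Ia so Q > 0
Runoff Q = (P−Ia)²/(P−Ia+S) = (5.496)²/(5.496+18.571) = 14799409/11792900 ≈ 1.255 in

Q = 14799409/11792900 in ≈ 1.255 in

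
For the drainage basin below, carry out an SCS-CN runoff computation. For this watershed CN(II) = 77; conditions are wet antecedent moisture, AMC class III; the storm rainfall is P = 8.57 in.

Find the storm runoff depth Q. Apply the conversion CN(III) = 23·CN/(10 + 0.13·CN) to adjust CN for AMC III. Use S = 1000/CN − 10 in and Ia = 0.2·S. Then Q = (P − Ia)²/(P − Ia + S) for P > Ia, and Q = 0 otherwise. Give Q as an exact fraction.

Q = 4094592121/569715300 in ≈ 7.187 in

CN(III) from CN(II)=77: (23·77)/(10 + 0.13·77) = 7700/87 ≈ 88.506
S = 1000/(7700/87) − 10 = 100/77 in ≈ 1.299 in
Initial abstraction Ia = S/5 = (100/77)/5 = 20/77 ≈ 0.260 in
Since P=8.570 > Ia=0.260: effective rainfall P−Ia = 63989/7700 in
Runoff Q = (P−Ia)²/(P−Ia+S) = (8.310)²/(8.310+1.299) = 4094592121/569715300 ≈ 7.187 in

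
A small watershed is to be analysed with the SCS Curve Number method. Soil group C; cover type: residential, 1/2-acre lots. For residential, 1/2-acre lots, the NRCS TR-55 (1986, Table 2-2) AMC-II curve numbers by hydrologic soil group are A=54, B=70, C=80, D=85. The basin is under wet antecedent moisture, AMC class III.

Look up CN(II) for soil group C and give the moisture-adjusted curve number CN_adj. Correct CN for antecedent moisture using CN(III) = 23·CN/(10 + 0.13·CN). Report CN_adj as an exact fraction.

CN_adj = 4600/51 ≈ 90.196

NRCS table: residential, 1/2-acre lots, soil group C → CN(II) = 80
Adjust CN=80 to AMC III: 23·80/(10 + 0.13·80) → 1840 ÷ (102/5) = 4600/51 ≈ 90.196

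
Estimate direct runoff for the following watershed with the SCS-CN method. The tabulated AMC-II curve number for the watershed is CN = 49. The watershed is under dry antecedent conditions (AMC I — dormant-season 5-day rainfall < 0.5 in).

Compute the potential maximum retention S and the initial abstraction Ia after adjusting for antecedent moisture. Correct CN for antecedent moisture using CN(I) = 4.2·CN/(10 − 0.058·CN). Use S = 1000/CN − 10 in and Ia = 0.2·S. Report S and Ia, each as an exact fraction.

CN(I) from CN(II)=49: (4.2·49)/(10 − 0.058·49) = 34300/1193 ≈ 28.751
S = 1000/(34300/1193) − 10 = 8500/343 in ≈ 24.781 in
Initial abstraction Ia = S/5 = (8500/343)/5 = 1700/343 ≈ 4.956 in

S = 8500/343 in ≈ 24.781 in; Ia = 1700/343 in ≈ 4.956 in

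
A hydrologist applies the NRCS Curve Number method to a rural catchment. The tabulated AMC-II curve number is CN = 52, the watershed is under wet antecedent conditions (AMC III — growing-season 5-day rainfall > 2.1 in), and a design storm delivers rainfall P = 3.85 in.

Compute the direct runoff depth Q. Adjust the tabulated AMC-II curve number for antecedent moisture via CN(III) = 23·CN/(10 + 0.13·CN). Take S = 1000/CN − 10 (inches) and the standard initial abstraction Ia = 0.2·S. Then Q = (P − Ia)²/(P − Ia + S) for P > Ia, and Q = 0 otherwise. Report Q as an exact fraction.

CN(III) from CN(II)=52: (23·52)/(10 + 0.13·52) = 29900/419 ≈ 71.360
Max retention: S = 1000/(29900/419) − 10 = 1200/299 in (≈ 4.013 in)
Ia = 0.2·(1200/299) = 240/299 in ≈ 0.803 in
Excess rainfall: 3.850 − 0.803 = 3.047 in; P > Ia so Q > 0
Q = (18223/5980)²/((18223/5980) + 1200/299) = (332077729/35760400)/(42223/5980) = 332077729/252493540 in ≈ 1.315 in

Q = 332077729/252493540 in ≈ 1.315 in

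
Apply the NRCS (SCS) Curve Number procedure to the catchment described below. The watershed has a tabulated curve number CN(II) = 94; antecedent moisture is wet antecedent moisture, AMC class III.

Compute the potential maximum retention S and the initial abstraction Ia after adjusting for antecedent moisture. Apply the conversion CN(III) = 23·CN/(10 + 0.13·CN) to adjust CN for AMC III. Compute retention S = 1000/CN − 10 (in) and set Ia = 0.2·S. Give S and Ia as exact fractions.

CN(III) from CN(II)=94: (23·94)/(10 + 0.13·94) = 108100/1111 ≈ 97.300
Retention S: 1000/CN − 10 with CN=97.300 → S = 300/1081 ≈ 0.278 in
Ia = 0.2S: 0.2·0.278 = 0.056 in (exactly 60/1081)

S = 300/1081 in ≈ 0.278 in; Ia = 60/1081 in ≈ 0.056 in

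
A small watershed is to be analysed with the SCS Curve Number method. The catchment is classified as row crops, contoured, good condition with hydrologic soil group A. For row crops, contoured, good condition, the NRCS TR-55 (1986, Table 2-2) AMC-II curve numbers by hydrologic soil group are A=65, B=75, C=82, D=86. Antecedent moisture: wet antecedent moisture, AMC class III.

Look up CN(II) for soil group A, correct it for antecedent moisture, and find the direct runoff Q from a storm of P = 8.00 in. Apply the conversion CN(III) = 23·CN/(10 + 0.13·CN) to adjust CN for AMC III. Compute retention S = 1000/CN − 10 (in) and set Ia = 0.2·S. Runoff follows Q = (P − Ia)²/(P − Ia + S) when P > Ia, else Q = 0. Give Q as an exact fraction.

Q = 633938/110331 in ≈ 5.746 in

NRCS table: row crops, contoured, good condition, soil group A → CN(II) = 65
CN(III) from CN(II)=65: (23·65)/(10 + 0.13·65) = 29900/369 ≈ 81.030
Max retention: S = 1000/(29900/369) − 10 = 700/299 in (≈ 2.341 in)
Initial abstraction Ia = S/5 = (700/299)/5 = 140/299 ≈ 0.468 in
Excess rainfall: 8.000 − 0.468 = 7.532 in; P > Ia so Q > 0
Q: (2252/299)² ÷ (2952/299) = 633938/110331 in (≈ 5.746 in)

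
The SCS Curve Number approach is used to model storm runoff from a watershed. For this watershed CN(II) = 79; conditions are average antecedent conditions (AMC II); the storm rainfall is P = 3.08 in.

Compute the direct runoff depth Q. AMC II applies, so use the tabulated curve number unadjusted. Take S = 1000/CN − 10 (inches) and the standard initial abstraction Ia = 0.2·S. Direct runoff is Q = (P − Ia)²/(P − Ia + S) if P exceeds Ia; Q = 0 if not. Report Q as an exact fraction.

Q = 3618727/2901275 in ≈ 1.247 in

Average conditions: CN = 79 (no AMC adjustment).
Max retention: S = 1000/79 − 10 = 210/79 in (≈ 2.658 in)
Ia = 0.2S: 0.2·2.658 = 0.532 in (exactly 42/79)
Excess rainfall: 3.080 − 0.532 = 2.548 in; P > Ia so Q > 0
Q: (5033/1975)² ÷ (10283/1975) = 3618727/2901275 in (≈ 1.247 in)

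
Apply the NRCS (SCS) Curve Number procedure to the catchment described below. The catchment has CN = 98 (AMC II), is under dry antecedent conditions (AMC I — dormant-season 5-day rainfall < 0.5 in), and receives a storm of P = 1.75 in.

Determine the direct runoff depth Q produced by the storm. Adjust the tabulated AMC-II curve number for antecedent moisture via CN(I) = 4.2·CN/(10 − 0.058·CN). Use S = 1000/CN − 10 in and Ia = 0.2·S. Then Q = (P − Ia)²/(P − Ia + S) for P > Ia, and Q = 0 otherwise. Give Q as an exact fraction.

Q = 46280809/36233148 in ≈ 1.277 in

Dry (AMC I): CN(I) = 4.2·98/(10 − 0.058·98) = (2058/5)/(1079/250) = 102900/1079 ≈ 95.366
Max retention: S = 1000/(102900/1079) − 10 = 500/1029 in (≈ 0.486 in)
Initial abstraction Ia = S/5 = (500/1029)/5 = 100/1029 ≈ 0.097 in
P − Ia = 1.750 − 0.097 = 6803/4116 ≈ 1.653 in (> 0, runoff occurs)
Q = (6803/4116)²/((6803/4116) + 500/1029) = (46280809/16941456)/(8803/4116) = 46280809/36233148 in ≈ 1.277 in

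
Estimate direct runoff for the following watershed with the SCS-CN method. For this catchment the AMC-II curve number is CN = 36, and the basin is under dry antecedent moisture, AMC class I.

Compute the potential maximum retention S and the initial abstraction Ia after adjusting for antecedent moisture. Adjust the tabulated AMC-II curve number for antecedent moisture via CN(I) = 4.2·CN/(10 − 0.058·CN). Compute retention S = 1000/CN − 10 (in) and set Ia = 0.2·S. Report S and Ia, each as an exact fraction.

S = 8000/189 in ≈ 42.328 in; Ia = 1600/189 in ≈ 8.466 in

Adjust CN=36 to AMC I: 4.2·36/(10 − 0.058·36) → (756/5) ÷ (989/125) = 18900/989 ≈ 19.110
S = 1000/(18900/989) − 10 = 8000/189 in ≈ 42.328 in
Ia = 0.2·(8000/189) = 1600/189 in ≈ 8.466 in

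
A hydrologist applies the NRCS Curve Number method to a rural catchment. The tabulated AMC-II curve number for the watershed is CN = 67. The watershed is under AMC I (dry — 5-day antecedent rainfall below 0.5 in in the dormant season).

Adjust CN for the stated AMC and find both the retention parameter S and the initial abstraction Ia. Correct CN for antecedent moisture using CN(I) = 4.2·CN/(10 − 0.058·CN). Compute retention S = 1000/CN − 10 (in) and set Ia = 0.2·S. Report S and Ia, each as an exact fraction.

Dry (AMC I): CN(I) = 4.2·67/(10 − 0.058·67) = (1407/5)/(3057/500) = 46900/1019 ≈ 46.026
Max retention: S = 1000/(46900/1019) − 10 = 5500/469 in (≈ 11.727 in)
Ia = 0.2S: 0.2·11.727 = 2.345 in (exactly 1100/469)

S = 5500/469 in ≈ 11.727 in; Ia = 1100/469 in ≈ 2.345 in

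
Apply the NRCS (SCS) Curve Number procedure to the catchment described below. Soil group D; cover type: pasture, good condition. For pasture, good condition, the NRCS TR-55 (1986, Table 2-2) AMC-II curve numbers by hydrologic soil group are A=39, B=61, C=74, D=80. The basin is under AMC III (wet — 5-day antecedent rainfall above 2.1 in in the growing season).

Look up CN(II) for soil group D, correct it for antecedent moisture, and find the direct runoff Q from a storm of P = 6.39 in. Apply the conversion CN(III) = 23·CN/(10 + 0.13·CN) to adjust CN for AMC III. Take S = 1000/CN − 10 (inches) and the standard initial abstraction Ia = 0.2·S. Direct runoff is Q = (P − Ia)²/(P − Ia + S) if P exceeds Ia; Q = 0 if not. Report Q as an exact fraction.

Q = 201554809/38403100 in ≈ 5.248 in

NRCS table: pasture, good condition, soil group D → CN(II) = 80
Adjust CN=80 to AMC III: 23·80/(10 + 0.13·80) → 1840 ÷ (102/5) = 4600/51 ≈ 90.196
Max retention: S = 1000/(4600/51) − 10 = 25/23 in (≈ 1.087 in)
Ia = 0.2S: 0.2·1.087 = 0.217 in (exactly 5/23)
P − Ia = 6.390 − 0.217 = 14197/2300 ≈ 6.173 in (> 0, runoff occurs)
Runoff Q = (P−Ia)²/(P−Ia+S) = (6.173)²/(6.173+1.087) = 201554809/38403100 ≈ 5.248 in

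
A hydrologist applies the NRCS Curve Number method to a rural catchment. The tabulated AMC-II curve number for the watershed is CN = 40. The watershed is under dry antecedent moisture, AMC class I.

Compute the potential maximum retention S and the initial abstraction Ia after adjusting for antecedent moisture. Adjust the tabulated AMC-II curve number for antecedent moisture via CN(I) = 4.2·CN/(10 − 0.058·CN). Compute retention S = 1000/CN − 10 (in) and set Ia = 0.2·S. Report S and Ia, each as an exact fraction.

S = 250/7 in ≈ 35.714 in; Ia = 50/7 in ≈ 7.143 in

Adjust CN=40 to AMC I: 4.2·40/(10 − 0.058·40) → 168 ÷ (192/25) = 175/8 ≈ 21.875
Retention S: 1000/CN − 10 with CN=21.875 → S = 250/7 ≈ 35.714 in
Ia = 0.2·(250/7) = 50/7 in ≈ 7.143 in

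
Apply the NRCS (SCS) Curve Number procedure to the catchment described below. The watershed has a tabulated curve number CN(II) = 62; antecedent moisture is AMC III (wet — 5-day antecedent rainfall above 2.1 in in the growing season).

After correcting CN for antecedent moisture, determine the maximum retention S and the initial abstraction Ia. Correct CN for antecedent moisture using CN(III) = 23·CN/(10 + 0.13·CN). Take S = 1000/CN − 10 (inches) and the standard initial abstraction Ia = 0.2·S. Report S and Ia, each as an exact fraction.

Adjust CN=62 to AMC III: 23·62/(10 + 0.13·62) → 1426 ÷ (903/50) = 71300/903 ≈ 78.959
Retention S: 1000/CN − 10 with CN=78.959 → S = 1900/713 ≈ 2.665 in
Initial abstraction Ia = S/5 = (1900/713)/5 = 380/713 ≈ 0.533 in

S = 1900/713 in ≈ 2.665 in; Ia = 380/713 in ≈ 0.533 in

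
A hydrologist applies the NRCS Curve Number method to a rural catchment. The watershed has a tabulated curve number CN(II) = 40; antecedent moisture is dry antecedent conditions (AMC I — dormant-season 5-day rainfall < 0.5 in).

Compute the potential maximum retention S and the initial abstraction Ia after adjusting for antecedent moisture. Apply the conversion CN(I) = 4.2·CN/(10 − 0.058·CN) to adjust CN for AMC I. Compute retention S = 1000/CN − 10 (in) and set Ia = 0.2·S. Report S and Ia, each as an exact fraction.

Adjust CN=40 to AMC I: 4.2·40/(10 − 0.058·40) → 168 ÷ (192/25) = 175/8 ≈ 21.875
S = 1000/(175/8) − 10 = 250/7 in ≈ 35.714 in
Ia = 0.2S: 0.2·35.714 = 7.143 in (exactly 50/7)

S = 250/7 in ≈ 35.714 in; Ia = 50/7 in ≈ 7.143 in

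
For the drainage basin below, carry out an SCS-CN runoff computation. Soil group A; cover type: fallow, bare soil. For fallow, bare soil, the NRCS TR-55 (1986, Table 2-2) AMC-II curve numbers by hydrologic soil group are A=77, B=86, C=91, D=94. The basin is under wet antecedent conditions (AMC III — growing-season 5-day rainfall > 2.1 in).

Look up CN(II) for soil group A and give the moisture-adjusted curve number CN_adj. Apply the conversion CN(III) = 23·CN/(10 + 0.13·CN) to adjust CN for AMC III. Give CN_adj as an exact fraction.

CN_adj = 7700/87 ≈ 88.506

NRCS table: fallow, bare soil, soil group A → CN(II) = 77
Adjust CN=77 to AMC III: 23·77/(10 + 0.13·77) → 1771 ÷ (2001/100) = 7700/87 ≈ 88.506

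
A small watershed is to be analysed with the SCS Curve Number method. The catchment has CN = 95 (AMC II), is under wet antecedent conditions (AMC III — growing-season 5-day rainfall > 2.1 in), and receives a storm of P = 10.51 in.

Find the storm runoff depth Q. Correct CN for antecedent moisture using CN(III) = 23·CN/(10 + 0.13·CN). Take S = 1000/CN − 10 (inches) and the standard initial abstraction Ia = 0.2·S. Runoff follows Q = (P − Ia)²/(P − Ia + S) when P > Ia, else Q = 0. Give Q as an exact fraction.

Wet (AMC III): CN(III) = 23·95/(10 + 0.13·95) = 2185/(447/20) = 43700/447 ≈ 97.763
Max retention: S = 1000/(43700/447) − 10 = 100/437 in (≈ 0.229 in)
Ia = 0.2·(100/437) = 20/437 in ≈ 0.046 in
Since P=10.510 > Ia=0.046: effective rainfall P−Ia = 457287/43700 in
Runoff Q = (P−Ia)²/(P−Ia+S) = (10.464)²/(10.464+0.229) = 209111400369/20420441900 ≈ 10.240 in

Q = 209111400369/20420441900 in ≈ 10.240 in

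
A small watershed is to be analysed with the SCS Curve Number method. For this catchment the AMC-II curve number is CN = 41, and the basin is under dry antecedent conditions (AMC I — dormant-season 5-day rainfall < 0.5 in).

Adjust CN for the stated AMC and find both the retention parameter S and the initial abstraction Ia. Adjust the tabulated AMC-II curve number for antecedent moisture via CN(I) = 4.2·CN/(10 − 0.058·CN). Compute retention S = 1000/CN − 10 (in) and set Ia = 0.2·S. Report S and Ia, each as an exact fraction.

S = 29500/861 in ≈ 34.262 in; Ia = 5900/861 in ≈ 6.852 in

Adjust CN=41 to AMC I: 4.2·41/(10 − 0.058·41) → (861/5) ÷ (3811/500) = 86100/3811 ≈ 22.592
Max retention: S = 1000/(86100/3811) − 10 = 29500/861 in (≈ 34.262 in)
Initial abstraction Ia = S/5 = (29500/861)/5 = 5900/861 ≈ 6.852 in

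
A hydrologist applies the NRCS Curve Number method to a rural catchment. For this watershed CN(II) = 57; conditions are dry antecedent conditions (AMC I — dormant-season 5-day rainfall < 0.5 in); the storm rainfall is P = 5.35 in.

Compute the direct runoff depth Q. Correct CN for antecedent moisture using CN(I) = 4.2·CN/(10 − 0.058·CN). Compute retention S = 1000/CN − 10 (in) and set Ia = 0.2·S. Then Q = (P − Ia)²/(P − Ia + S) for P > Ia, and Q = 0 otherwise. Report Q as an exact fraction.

Q = 1770642241/11301571260 in ≈ 0.157 in

Dry (AMC I): CN(I) = 4.2·57/(10 − 0.058·57) = (1197/5)/(3347/500) = 119700/3347 ≈ 35.763
Retention S: 1000/CN − 10 with CN=35.763 → S = 21500/1197 ≈ 17.962 in
Initial abstraction Ia = S/5 = (21500/1197)/5 = 4300/1197 ≈ 3.592 in
P − Ia = 5.350 − 3.592 = 42079/23940 ≈ 1.758 in (> 0, runoff occurs)
Q: (42079/23940)² ÷ (472079/23940) = 1770642241/11301571260 in (≈ 0.157 in)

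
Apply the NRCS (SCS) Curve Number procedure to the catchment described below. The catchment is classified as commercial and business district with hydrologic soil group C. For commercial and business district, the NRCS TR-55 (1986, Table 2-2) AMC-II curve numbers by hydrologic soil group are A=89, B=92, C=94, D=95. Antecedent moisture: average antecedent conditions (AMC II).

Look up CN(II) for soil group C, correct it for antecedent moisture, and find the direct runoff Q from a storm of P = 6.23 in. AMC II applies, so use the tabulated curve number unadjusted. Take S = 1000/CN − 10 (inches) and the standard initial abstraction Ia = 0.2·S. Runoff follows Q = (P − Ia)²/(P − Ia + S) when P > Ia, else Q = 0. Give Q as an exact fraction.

Q = 822599761/148900700 in ≈ 5.524 in

NRCS table: commercial and business district, soil group C → CN(II) = 94
Average conditions: CN = 94 (no AMC adjustment).
Max retention: S = 1000/94 − 10 = 30/47 in (≈ 0.638 in)
Initial abstraction Ia = S/5 = (30/47)/5 = 6/47 ≈ 0.128 in
P − Ia = 6.230 − 0.128 = 28681/4700 ≈ 6.102 in (> 0, runoff occurs)
Q: (28681/4700)² ÷ (31681/4700) = 822599761/148900700 in (≈ 5.524 in)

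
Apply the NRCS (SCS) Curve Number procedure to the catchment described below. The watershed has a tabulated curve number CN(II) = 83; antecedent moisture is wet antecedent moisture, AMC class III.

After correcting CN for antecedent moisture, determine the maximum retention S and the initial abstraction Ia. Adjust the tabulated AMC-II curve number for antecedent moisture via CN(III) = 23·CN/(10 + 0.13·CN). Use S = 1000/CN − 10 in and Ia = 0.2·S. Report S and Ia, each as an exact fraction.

Wet (AMC III): CN(III) = 23·83/(10 + 0.13·83) = 1909/(2079/100) = 190900/2079 ≈ 91.823
Max retention: S = 1000/(190900/2079) − 10 = 1700/1909 in (≈ 0.891 in)
Initial abstraction Ia = S/5 = (1700/1909)/5 = 340/1909 ≈ 0.178 in

S = 1700/1909 in ≈ 0.891 in; Ia = 340/1909 in ≈ 0.178 in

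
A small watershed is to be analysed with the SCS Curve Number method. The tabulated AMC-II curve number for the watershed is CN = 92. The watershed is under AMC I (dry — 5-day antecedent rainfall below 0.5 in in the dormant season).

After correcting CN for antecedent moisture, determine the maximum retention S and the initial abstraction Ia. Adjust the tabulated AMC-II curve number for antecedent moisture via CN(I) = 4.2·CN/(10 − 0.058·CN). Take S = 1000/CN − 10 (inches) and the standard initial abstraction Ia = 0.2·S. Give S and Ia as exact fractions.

Adjust CN=92 to AMC I: 4.2·92/(10 − 0.058·92) → (1932/5) ÷ (583/125) = 48300/583 ≈ 82.847
Max retention: S = 1000/(48300/583) − 10 = 1000/483 in (≈ 2.070 in)
Ia = 0.2·(1000/483) = 200/483 in ≈ 0.414 in

S = 1000/483 in ≈ 2.070 in; Ia = 200/483 in ≈ 0.414 in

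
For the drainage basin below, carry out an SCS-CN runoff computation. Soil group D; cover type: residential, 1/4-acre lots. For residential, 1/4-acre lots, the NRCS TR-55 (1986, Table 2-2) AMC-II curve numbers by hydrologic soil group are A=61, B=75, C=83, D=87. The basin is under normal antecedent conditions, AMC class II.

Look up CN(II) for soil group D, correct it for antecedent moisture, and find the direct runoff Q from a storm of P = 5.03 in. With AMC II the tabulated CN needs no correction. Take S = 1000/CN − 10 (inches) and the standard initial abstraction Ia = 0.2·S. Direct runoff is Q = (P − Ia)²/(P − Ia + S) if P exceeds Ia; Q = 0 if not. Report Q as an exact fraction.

NRCS table: residential, 1/4-acre lots, soil group D → CN(II) = 87
Average conditions: CN = 87 (no AMC adjustment).
Retention S: 1000/CN − 10 with CN=87.000 → S = 130/87 ≈ 1.494 in
Ia = 0.2S: 0.2·1.494 = 0.299 in (exactly 26/87)
Excess rainfall: 5.030 − 0.299 = 4.731 in; P > Ia so Q > 0
Runoff Q = (P−Ia)²/(P−Ia+S) = (4.731)²/(4.731+1.494) = 1694227921/471200700 ≈ 3.596 in

Q = 1694227921/471200700 in ≈ 3.596 in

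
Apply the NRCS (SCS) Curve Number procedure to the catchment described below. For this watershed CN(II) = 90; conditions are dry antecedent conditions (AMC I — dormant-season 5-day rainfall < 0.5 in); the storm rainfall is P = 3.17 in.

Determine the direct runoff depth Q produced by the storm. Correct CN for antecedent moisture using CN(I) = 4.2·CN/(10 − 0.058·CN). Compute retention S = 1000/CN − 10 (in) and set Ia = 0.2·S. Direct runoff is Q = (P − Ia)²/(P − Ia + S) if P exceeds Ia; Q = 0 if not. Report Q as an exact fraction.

Adjust CN=90 to AMC I: 4.2·90/(10 − 0.058·90) → 378 ÷ (239/50) = 18900/239 ≈ 79.079
Max retention: S = 1000/(18900/239) − 10 = 500/189 in (≈ 2.646 in)
Ia = 0.2·(500/189) = 100/189 in ≈ 0.529 in
Excess rainfall: 3.170 − 0.529 = 2.641 in; P > Ia so Q > 0
Q: (49913/18900)² ÷ (99913/18900) = 2491307569/1888355700 in (≈ 1.319 in)

Q = 2491307569/1888355700 in ≈ 1.319 in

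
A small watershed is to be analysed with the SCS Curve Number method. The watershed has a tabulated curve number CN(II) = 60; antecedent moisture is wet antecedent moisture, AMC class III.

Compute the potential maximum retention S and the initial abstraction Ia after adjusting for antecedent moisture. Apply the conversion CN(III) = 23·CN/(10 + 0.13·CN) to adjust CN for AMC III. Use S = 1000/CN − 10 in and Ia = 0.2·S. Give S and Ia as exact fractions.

Wet (AMC III): CN(III) = 23·60/(10 + 0.13·60) = 1380/(89/5) = 6900/89 ≈ 77.528
Retention S: 1000/CN − 10 with CN=77.528 → S = 200/69 ≈ 2.899 in
Initial abstraction Ia = S/5 = (200/69)/5 = 40/69 ≈ 0.580 in

S = 200/69 in ≈ 2.899 in; Ia = 40/69 in ≈ 0.580 in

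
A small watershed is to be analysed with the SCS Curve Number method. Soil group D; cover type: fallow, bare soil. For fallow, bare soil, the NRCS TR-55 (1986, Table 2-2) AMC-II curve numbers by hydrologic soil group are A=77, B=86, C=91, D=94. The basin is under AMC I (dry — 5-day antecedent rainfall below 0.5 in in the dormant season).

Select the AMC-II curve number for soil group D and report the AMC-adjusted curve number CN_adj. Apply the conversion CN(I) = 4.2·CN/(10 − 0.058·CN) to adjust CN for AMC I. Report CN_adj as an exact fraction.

CN_adj = 32900/379 ≈ 86.807

NRCS table: fallow, bare soil, soil group D → CN(II) = 94
Dry (AMC I): CN(I) = 4.2·94/(10 − 0.058·94) = (1974/5)/(1137/250) = 32900/379 ≈ 86.807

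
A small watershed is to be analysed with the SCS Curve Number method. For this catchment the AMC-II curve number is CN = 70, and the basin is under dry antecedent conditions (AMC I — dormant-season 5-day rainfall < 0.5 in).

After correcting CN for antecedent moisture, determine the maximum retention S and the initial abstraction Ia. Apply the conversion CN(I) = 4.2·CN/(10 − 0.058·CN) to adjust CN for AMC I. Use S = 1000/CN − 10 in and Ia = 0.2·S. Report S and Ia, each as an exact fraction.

CN(I) from CN(II)=70: (4.2·70)/(10 − 0.058·70) = 4900/99 ≈ 49.495
Retention S: 1000/CN − 10 with CN=49.495 → S = 500/49 ≈ 10.204 in
Initial abstraction Ia = S/5 = (500/49)/5 = 100/49 ≈ 2.041 in

S = 500/49 in ≈ 10.204 in; Ia = 100/49 in ≈ 2.041 in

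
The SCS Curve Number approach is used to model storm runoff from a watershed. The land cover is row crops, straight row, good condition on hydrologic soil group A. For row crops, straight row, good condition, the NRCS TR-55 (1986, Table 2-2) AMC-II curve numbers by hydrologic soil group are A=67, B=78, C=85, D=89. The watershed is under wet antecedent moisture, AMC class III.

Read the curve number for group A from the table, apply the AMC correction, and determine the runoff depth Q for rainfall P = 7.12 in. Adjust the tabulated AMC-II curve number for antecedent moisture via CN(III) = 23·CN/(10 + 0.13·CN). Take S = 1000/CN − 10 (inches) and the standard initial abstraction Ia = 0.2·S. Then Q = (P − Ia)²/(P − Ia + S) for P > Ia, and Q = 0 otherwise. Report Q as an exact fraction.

Q = 33229904402/6554990225 in ≈ 5.069 in

NRCS table: row crops, straight row, good condition, soil group A → CN(II) = 67
Wet (AMC III): CN(III) = 23·67/(10 + 0.13·67) = 1541/(1871/100) = 154100/1871 ≈ 82.362
Max retention: S = 1000/(154100/1871) − 10 = 3300/1541 in (≈ 2.141 in)
Ia = 0.2S: 0.2·2.141 = 0.428 in (exactly 660/1541)
P − Ia = 7.120 − 0.428 = 257798/38525 ≈ 6.692 in (> 0, runoff occurs)
Runoff Q = (P−Ia)²/(P−Ia+S) = (6.692)²/(6.692+2.141) = 33229904402/6554990225 ≈ 5.069 in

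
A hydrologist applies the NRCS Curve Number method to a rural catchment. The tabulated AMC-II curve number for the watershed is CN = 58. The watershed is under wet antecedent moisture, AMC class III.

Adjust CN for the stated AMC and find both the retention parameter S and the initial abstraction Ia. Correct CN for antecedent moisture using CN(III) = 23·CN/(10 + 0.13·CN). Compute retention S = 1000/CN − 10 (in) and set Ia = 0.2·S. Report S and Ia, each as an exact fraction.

S = 2100/667 in ≈ 3.148 in; Ia = 420/667 in ≈ 0.630 in

Adjust CN=58 to AMC III: 23·58/(10 + 0.13·58) → 1334 ÷ (877/50) = 66700/877 ≈ 76.055
Max retention: S = 1000/(66700/877) − 10 = 2100/667 in (≈ 3.148 in)
Ia = 0.2·(2100/667) = 420/667 in ≈ 0.630 in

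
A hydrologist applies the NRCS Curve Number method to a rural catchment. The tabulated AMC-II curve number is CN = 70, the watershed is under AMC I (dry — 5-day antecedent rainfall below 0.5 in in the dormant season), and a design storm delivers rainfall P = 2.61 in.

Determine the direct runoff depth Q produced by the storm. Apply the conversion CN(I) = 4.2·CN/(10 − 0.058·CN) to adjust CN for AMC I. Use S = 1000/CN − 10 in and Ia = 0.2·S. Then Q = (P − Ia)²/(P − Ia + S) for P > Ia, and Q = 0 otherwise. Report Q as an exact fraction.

Q = 7778521/258666100 in ≈ 0.030 in

Adjust CN=70 to AMC I: 4.2·70/(10 − 0.058·70) → 294 ÷ (297/50) = 4900/99 ≈ 49.495
S = 1000/(4900/99) − 10 = 500/49 in ≈ 10.204 in
Initial abstraction Ia = S/5 = (500/49)/5 = 100/49 ≈ 2.041 in
P − Ia = 2.610 − 2.041 = 2789/4900 ≈ 0.569 in (> 0, runoff occurs)
Q: (2789/4900)² ÷ (52789/4900) = 7778521/258666100 in (≈ 0.030 in)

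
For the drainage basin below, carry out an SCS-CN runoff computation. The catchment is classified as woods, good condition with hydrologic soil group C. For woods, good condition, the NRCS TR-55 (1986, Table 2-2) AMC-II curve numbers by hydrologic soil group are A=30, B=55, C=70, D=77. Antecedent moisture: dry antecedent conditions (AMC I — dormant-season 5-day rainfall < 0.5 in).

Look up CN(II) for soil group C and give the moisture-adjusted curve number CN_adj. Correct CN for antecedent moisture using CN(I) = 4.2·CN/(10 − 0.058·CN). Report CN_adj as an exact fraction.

CN_adj = 4900/99 ≈ 49.495

NRCS table: woods, good condition, soil group C → CN(II) = 70
Adjust CN=70 to AMC I: 4.2·70/(10 − 0.058·70) → 294 ÷ (297/50) = 4900/99 ≈ 49.495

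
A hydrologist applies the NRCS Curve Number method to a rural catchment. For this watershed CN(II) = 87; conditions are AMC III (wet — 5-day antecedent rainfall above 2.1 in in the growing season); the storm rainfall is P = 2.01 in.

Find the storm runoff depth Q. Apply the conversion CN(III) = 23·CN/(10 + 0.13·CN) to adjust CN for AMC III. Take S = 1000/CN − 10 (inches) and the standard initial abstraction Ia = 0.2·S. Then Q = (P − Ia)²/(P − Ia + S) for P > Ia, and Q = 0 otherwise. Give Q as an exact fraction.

Adjust CN=87 to AMC III: 23·87/(10 + 0.13·87) → 2001 ÷ (2131/100) = 200100/2131 ≈ 93.900
Retention S: 1000/CN − 10 with CN=93.900 → S = 1300/2001 ≈ 0.650 in
Ia = 0.2S: 0.2·0.650 = 0.130 in (exactly 260/2001)
Excess rainfall: 2.010 − 0.130 = 1.880 in; P > Ia so Q > 0
Q: (376201/200100)² ÷ (506201/200100) = 141527192401/101290820100 in (≈ 1.397 in)

Q = 141527192401/101290820100 in ≈ 1.397 in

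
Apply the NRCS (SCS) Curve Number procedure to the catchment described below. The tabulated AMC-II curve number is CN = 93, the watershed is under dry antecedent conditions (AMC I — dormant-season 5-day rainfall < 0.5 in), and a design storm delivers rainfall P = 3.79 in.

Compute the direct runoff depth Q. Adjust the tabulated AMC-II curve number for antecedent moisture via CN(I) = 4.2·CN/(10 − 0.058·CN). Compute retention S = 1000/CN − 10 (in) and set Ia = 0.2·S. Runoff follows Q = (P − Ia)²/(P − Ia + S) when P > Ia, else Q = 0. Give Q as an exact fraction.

Adjust CN=93 to AMC I: 4.2·93/(10 − 0.058·93) → (1953/5) ÷ (2303/500) = 27900/329 ≈ 84.802
Retention S: 1000/CN − 10 with CN=84.802 → S = 500/279 ≈ 1.792 in
Ia = 0.2·(500/279) = 100/279 in ≈ 0.358 in
P − Ia = 3.790 − 0.358 = 95741/27900 ≈ 3.432 in (> 0, runoff occurs)
Runoff Q = (P−Ia)²/(P−Ia+S) = (3.432)²/(3.432+1.792) = 9166339081/4066173900 ≈ 2.254 in

Q = 9166339081/4066173900 in ≈ 2.254 in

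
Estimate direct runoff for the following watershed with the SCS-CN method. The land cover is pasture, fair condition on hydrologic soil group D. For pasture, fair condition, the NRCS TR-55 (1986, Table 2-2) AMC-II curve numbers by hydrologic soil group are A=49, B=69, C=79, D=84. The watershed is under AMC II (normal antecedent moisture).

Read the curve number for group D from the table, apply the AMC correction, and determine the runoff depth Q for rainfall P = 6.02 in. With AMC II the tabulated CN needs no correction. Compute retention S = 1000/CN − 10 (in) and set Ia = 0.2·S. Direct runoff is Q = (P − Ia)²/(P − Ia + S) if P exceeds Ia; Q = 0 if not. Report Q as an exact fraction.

NRCS table: pasture, fair condition, soil group D → CN(II) = 84
Average conditions: CN = 84 (no AMC adjustment).
S = 1000/84 − 10 = 40/21 in ≈ 1.905 in
Initial abstraction Ia = S/5 = (40/21)/5 = 8/21 ≈ 0.381 in
P − Ia = 6.020 − 0.381 = 5921/1050 ≈ 5.639 in (> 0, runoff occurs)
Q: (5921/1050)² ÷ (7921/1050) = 35058241/8317050 in (≈ 4.215 in)

Q = 35058241/8317050 in ≈ 4.215 in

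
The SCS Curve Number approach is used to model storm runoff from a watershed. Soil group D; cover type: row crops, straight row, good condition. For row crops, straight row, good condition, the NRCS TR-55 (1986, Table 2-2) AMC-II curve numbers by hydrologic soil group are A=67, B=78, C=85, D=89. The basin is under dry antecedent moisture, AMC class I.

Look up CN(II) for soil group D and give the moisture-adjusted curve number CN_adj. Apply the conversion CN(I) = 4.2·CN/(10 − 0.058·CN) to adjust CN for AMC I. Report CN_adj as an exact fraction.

NRCS table: row crops, straight row, good condition, soil group D → CN(II) = 89
CN(I) from CN(II)=89: (4.2·89)/(10 − 0.058·89) = 186900/2419 ≈ 77.263

CN_adj = 186900/2419 ≈ 77.263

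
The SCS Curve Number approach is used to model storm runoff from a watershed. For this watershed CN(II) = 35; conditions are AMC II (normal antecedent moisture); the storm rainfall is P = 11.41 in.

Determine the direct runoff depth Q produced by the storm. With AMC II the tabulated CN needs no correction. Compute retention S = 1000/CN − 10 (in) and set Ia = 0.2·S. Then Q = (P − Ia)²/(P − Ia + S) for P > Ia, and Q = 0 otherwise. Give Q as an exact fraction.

AMC II — tabulated CN = 35 applies directly.
Max retention: S = 1000/35 − 10 = 130/7 in (≈ 18.571 in)
Initial abstraction Ia = S/5 = (130/7)/5 = 26/7 ≈ 3.714 in
Excess rainfall: 11.410 − 3.714 = 7.696 in; P > Ia so Q > 0
Q: (5387/700)² ÷ (18387/700) = 29019769/12870900 in (≈ 2.255 in)

Q = 29019769/12870900 in ≈ 2.255 in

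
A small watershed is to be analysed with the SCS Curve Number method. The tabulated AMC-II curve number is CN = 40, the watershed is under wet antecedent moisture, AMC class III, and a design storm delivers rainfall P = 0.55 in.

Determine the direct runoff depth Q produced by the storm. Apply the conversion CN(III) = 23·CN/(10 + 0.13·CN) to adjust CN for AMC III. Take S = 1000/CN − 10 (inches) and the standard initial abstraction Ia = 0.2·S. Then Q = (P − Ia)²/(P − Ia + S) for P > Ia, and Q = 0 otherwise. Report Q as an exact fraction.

Q = 0 in ≈ 0.000 in

Adjust CN=40 to AMC III: 23·40/(10 + 0.13·40) → 920 ÷ (76/5) = 1150/19 ≈ 60.526
Retention S: 1000/CN − 10 with CN=60.526 → S = 150/23 ≈ 6.522 in
Initial abstraction Ia = S/5 = (150/23)/5 = 30/23 ≈ 1.304 in
P = 0.550 ≤ Ia = 1.304 in: entire storm abstracted, Q = 0.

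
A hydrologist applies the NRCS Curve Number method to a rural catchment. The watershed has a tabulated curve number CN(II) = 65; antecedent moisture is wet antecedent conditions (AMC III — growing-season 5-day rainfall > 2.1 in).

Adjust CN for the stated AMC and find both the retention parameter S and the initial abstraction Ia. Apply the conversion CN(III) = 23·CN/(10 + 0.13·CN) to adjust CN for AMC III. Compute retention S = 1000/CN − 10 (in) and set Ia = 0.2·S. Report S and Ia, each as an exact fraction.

S = 700/299 in ≈ 2.341 in; Ia = 140/299 in ≈ 0.468 in

Adjust CN=65 to AMC III: 23·65/(10 + 0.13·65) → 1495 ÷ (369/20) = 29900/369 ≈ 81.030
Max retention: S = 1000/(29900/369) − 10 = 700/299 in (≈ 2.341 in)
Ia = 0.2·(700/299) = 140/299 in ≈ 0.468 in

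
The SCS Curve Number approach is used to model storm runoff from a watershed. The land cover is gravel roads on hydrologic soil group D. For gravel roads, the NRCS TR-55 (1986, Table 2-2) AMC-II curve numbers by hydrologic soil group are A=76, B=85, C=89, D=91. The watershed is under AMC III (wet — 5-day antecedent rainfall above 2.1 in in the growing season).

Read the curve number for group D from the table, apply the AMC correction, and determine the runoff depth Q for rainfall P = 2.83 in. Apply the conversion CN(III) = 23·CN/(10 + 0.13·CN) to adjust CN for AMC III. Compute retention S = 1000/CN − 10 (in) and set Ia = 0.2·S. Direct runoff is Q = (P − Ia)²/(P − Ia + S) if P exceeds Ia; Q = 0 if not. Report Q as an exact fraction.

NRCS table: gravel roads, soil group D → CN(II) = 91
Wet (AMC III): CN(III) = 23·91/(10 + 0.13·91) = 2093/(2183/100) = 209300/2183 ≈ 95.877
S = 1000/(209300/2183) − 10 = 900/2093 in ≈ 0.430 in
Initial abstraction Ia = S/5 = (900/2093)/5 = 180/2093 ≈ 0.086 in
Since P=2.830 > Ia=0.086: effective rainfall P−Ia = 574319/209300 in
Runoff Q = (P−Ia)²/(P−Ia+S) = (2.744)²/(2.744+0.430) = 329842313761/139041966700 ≈ 2.372 in

Q = 329842313761/139041966700 in ≈ 2.372 in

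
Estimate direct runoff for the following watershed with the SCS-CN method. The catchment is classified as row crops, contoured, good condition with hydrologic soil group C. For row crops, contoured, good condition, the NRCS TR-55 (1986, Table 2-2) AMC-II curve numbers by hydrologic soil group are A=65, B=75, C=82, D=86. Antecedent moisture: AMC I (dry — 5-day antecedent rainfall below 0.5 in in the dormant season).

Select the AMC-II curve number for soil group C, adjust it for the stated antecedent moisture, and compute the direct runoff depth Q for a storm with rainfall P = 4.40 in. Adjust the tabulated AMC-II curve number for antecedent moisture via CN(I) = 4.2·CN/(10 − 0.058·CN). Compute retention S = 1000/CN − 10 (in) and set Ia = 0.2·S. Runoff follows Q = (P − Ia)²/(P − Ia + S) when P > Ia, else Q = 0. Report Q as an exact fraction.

Q = 11587298/8835295 in ≈ 1.311 in

NRCS table: row crops, contoured, good condition, soil group C → CN(II) = 82
CN(I) from CN(II)=82: (4.2·82)/(10 − 0.058·82) = 28700/437 ≈ 65.675
Retention S: 1000/CN − 10 with CN=65.675 → S = 1500/287 ≈ 5.226 in
Initial abstraction Ia = S/5 = (1500/287)/5 = 300/287 ≈ 1.045 in
P − Ia = 4.400 − 1.045 = 4814/1435 ≈ 3.355 in (> 0, runoff occurs)
Q = (4814/1435)²/((4814/1435) + 1500/287) = (23174596/2059225)/(12314/1435) = 11587298/8835295 in ≈ 1.311 in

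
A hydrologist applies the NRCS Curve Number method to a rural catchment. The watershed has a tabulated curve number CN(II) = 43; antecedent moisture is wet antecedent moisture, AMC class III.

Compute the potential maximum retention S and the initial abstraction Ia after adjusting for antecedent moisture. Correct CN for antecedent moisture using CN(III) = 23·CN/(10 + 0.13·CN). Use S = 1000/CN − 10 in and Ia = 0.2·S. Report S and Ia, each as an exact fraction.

Wet (AMC III): CN(III) = 23·43/(10 + 0.13·43) = 989/(1559/100) = 98900/1559 ≈ 63.438
Max retention: S = 1000/(98900/1559) − 10 = 5700/989 in (≈ 5.763 in)
Ia = 0.2S: 0.2·5.763 = 1.153 in (exactly 1140/989)

S = 5700/989 in ≈ 5.763 in; Ia = 1140/989 in ≈ 1.153 in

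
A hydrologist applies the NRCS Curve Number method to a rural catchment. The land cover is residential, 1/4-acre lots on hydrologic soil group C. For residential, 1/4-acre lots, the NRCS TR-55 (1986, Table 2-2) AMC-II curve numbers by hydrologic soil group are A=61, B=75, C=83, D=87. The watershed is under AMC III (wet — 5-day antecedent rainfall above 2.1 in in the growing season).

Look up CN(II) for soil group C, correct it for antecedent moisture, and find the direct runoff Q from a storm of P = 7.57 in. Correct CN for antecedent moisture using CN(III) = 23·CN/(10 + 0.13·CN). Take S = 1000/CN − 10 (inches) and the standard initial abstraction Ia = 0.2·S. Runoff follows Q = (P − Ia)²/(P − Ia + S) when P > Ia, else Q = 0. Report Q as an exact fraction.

Q = 1991239898769/301834471700 in ≈ 6.597 in

NRCS table: residential, 1/4-acre lots, soil group C → CN(II) = 83
Adjust CN=83 to AMC III: 23·83/(10 + 0.13·83) → 1909 ÷ (2079/100) = 190900/2079 ≈ 91.823
Retention S: 1000/CN − 10 with CN=91.823 → S = 1700/1909 ≈ 0.891 in
Ia = 0.2S: 0.2·0.891 = 0.178 in (exactly 340/1909)
Excess rainfall: 7.570 − 0.178 = 7.392 in; P > Ia so Q > 0
Runoff Q = (P−Ia)²/(P−Ia+S) = (7.392)²/(7.392+0.891) = 1991239898769/301834471700 ≈ 6.597 in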